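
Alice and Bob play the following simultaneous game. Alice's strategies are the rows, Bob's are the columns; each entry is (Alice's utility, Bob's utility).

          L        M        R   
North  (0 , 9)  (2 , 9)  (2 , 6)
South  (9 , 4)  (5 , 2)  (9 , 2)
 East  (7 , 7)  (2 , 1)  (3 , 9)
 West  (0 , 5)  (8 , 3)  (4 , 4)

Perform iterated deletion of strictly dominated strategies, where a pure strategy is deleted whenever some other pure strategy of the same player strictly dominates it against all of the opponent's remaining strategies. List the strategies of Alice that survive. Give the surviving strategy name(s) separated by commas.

South

For Alice, South strictly dominates North on the remaining columns (L: 9>0, M: 5>2, R: 9>2); eliminate North.
Alice's strategy East is strictly dominated by South (L: 9>7, M: 5>2, R: 9>3) and is removed.
Bob's strategy M is strictly dominated by L (South: 4>2, West: 5>3) and is removed.
Row West is eliminated: South beats it against every remaining column (L: 9>0, R: 9>4).
For Bob, L strictly dominates R on the remaining rows (South: 4>2); eliminate R.
Among the remaining strategies, none is strictly dominated by another pure strategy of the same player, so the elimination stops.
Surviving strategies — Alice: {South}; Bob: {L}.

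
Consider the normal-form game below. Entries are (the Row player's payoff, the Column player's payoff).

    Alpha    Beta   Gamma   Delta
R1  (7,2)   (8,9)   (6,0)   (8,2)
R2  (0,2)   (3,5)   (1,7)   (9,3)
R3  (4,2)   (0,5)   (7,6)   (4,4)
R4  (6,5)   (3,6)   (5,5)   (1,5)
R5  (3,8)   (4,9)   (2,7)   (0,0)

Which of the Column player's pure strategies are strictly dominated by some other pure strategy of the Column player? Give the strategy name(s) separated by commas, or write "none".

Alpha is strictly dominated by Beta (R1: 9>2, R2: 5>2, R3: 5>2, R4: 6>5, R5: 9>8).
Beta is not dominated — it holds its own against Alpha at R1 (9>2); Gamma at R1 (9>0); Delta at R1 (9>2).
Nothing dominates Gamma: Alpha at R2 (7>2); Beta at R2 (7>5); Delta at R2 (7>3).
Delta is strictly dominated by Beta (R1: 9>2, R2: 5>3, R3: 5>4, R4: 6>5, R5: 9>0).

Alpha, Delta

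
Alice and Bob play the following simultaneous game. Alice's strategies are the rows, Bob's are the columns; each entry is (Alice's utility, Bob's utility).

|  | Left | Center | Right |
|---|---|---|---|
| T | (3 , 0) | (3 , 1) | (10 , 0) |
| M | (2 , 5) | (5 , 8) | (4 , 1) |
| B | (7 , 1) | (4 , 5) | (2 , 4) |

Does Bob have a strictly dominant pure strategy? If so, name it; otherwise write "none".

Center

Center vs Left: T: 1>0, M: 8>5, B: 5>1.
Center vs Right: T: 1>0, M: 8>1, B: 5>4.
Center strictly beats every other strategy against every opponent action, so it is strictly dominant.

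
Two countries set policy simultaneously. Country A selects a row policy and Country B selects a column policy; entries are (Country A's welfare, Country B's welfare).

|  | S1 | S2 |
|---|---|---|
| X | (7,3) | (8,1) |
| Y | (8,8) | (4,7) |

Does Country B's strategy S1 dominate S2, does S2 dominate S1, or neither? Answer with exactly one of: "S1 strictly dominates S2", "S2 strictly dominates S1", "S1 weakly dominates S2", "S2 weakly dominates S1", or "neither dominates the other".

S1 strictly dominates S2

S1's payoffs vs S2's, by Country A's action — X: 3>1, Y: 8>7.
S1 gives a strictly higher payoff against every action of Country A, so S1 strictly dominates S2.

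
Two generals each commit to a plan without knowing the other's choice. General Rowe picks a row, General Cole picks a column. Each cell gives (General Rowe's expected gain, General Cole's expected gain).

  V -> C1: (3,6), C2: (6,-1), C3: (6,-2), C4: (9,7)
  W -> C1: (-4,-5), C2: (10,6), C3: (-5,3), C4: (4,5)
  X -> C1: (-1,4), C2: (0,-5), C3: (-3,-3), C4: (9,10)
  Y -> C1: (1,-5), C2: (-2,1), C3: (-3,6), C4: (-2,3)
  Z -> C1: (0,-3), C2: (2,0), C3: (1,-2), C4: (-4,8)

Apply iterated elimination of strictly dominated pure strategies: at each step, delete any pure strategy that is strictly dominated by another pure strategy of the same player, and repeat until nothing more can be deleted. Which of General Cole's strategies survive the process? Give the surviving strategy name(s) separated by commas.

Row Y is eliminated: V beats it against every remaining column (C1: 3>1, C2: 6>-2, C3: 6>-3, C4: 9>-2).
General Rowe's strategy Z is strictly dominated by V (C1: 3>0, C2: 6>2, C3: 6>1, C4: 9>-4) and is removed.
For General Cole, C4 strictly dominates C1 on the remaining rows (V: 7>6, W: 5>-5, X: 10>4); eliminate C1.
For General Cole, C4 strictly dominates C3 on the remaining rows (V: 7>-2, W: 5>3, X: 10>-3); eliminate C3.
Among the remaining strategies, none is strictly dominated by another pure strategy of the same player, so the elimination stops.
Surviving strategies — General Rowe: {V, W, X}; General Cole: {C2, C4}.

C2, C4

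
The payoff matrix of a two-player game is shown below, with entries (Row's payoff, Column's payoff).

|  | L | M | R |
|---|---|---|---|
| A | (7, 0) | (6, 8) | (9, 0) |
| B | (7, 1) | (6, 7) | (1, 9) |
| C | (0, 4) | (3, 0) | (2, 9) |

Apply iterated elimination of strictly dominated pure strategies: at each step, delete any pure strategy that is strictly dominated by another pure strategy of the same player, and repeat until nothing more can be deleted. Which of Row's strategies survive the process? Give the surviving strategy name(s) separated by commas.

For Row, A strictly dominates C on the remaining columns (L: 7>0, M: 6>3, R: 9>2); eliminate C.
Column's strategy L is strictly dominated by M (A: 8>0, B: 7>1) and is removed.
Among the remaining strategies, none is strictly dominated by another pure strategy of the same player, so the elimination stops.
Surviving strategies — Row: {A, B}; Column: {M, R}.

A, B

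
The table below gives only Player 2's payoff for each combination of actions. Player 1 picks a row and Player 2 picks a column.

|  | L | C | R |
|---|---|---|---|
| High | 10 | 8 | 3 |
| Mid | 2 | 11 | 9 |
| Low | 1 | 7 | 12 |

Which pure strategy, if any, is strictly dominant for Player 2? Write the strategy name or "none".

none

L fails to dominate C at Mid (2<11).
C fails to dominate L at High (8<10).
R fails to dominate L at High (3<10).
No single strategy dominates all the others.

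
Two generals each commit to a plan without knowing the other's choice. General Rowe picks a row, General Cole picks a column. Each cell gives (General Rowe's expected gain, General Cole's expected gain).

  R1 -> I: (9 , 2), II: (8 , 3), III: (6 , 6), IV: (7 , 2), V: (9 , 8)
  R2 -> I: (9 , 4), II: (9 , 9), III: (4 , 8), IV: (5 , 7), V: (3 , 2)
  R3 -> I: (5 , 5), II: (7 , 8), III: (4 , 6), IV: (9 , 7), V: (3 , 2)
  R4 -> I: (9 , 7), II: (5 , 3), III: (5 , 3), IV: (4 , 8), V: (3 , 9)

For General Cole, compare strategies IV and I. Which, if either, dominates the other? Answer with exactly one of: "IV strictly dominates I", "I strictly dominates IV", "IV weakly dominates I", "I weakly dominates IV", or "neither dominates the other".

IV weakly dominates I

IV's payoffs vs I's, by General Rowe's action — R1: 2=2, R2: 7>4, R3: 7>5, R4: 8>7.
IV is at least as good everywhere and strictly better somewhere (tied only at R1), so IV weakly but not strictly dominates I.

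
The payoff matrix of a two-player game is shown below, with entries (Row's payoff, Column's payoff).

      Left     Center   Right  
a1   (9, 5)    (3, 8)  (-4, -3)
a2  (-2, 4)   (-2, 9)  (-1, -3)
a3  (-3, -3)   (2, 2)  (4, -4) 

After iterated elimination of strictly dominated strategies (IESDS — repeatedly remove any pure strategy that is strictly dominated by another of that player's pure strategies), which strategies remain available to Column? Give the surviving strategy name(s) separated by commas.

Column's strategy Left is strictly dominated by Center (a1: 8>5, a2: 9>4, a3: 2>-3) and is removed.
For Row, a3 strictly dominates a2 on the remaining columns (Center: 2>-2, Right: 4>-1); eliminate a2.
Column's strategy Right is strictly dominated by Center (a1: 8>-3, a3: 2>-4) and is removed.
For Row, a1 strictly dominates a3 on the remaining columns (Center: 3>2); eliminate a3.
Among the remaining strategies, none is strictly dominated by another pure strategy of the same player, so the elimination stops.
Surviving strategies — Row: {a1}; Column: {Center}.

Center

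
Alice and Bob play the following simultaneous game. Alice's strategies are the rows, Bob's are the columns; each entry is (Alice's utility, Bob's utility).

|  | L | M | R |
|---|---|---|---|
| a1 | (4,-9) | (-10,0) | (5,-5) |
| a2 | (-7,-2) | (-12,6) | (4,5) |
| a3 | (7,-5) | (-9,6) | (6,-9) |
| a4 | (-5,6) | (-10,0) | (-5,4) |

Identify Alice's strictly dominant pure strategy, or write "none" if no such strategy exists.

a3

a3 vs a1: L: 7>4, M: -9>-10, R: 6>5.
a3 vs a2: L: 7>-7, M: -9>-12, R: 6>4.
a3 vs a4: L: 7>-5, M: -9>-10, R: 6>-5.
a3 strictly beats every other strategy against every opponent action, so it is strictly dominant.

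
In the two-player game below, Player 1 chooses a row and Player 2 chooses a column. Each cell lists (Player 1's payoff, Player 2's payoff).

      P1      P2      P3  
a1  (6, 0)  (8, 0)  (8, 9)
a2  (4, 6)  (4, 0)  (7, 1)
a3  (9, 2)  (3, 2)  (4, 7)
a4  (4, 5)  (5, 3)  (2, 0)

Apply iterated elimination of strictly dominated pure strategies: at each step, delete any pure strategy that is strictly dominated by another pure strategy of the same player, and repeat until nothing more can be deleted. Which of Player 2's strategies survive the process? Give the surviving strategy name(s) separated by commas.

P3

Row a2 is eliminated: a1 beats it against every remaining column (P1: 6>4, P2: 8>4, P3: 8>7).
Player 1's strategy a4 is strictly dominated by a1 (P1: 6>4, P2: 8>5, P3: 8>2) and is removed.
For Player 2, P3 strictly dominates P1 on the remaining rows (a1: 9>0, a3: 7>2); eliminate P1.
For Player 1, a1 strictly dominates a3 on the remaining columns (P2: 8>3, P3: 8>4); eliminate a3.
Column P2 is eliminated: P3 beats it against every remaining row (a1: 9>0).
Among the remaining strategies, none is strictly dominated by another pure strategy of the same player, so the elimination stops.
Surviving strategies — Player 1: {a1}; Player 2: {P3}.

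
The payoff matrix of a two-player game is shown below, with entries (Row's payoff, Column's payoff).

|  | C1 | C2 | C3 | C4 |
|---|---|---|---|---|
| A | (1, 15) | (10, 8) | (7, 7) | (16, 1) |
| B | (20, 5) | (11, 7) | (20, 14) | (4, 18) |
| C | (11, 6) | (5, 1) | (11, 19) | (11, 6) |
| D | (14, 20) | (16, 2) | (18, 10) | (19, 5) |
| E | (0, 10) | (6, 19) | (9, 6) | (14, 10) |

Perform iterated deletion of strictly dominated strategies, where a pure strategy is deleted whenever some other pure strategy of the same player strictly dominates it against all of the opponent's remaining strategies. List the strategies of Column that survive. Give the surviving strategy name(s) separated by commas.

C1, C3, C4

For Row, D strictly dominates A on the remaining columns (C1: 14>1, C2: 16>10, C3: 18>7, C4: 19>16); eliminate A.
For Row, D strictly dominates C on the remaining columns (C1: 14>11, C2: 16>5, C3: 18>11, C4: 19>11); eliminate C.
For Row, D strictly dominates E on the remaining columns (C1: 14>0, C2: 16>6, C3: 18>9, C4: 19>14); eliminate E.
Column C2 is eliminated: C3 beats it against every remaining row (B: 14>7, D: 10>2).
Among the remaining strategies, none is strictly dominated by another pure strategy of the same player, so the elimination stops.
Surviving strategies — Row: {B, D}; Column: {C1, C3, C4}.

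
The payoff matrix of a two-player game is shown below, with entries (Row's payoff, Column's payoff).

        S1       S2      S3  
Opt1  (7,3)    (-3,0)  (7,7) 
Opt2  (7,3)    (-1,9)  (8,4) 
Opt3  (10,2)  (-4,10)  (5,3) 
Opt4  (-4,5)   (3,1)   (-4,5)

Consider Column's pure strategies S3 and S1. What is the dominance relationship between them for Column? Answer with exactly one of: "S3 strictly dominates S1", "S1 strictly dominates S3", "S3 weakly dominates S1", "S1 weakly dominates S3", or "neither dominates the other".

S3 weakly dominates S1

S3's payoffs vs S1's, by Row's action — Opt1: 7>3, Opt2: 4>3, Opt3: 3>2, Opt4: 5=5.
S3 is at least as good everywhere and strictly better somewhere (tied only at Opt4), so S3 weakly but not strictly dominates S1.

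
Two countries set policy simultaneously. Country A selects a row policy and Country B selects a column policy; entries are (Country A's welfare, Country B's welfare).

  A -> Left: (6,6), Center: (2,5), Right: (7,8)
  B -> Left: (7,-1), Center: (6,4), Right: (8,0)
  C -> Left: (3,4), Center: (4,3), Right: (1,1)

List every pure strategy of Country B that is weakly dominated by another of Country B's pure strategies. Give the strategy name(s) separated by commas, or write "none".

Nothing dominates Left: Center at A (6>5); Right at C (4>1).
Nothing dominates Center: Left at B (4>-1); Right at B (4>0).
Right is not dominated — it holds its own against Left at A (8>6); Center at A (8>5).

none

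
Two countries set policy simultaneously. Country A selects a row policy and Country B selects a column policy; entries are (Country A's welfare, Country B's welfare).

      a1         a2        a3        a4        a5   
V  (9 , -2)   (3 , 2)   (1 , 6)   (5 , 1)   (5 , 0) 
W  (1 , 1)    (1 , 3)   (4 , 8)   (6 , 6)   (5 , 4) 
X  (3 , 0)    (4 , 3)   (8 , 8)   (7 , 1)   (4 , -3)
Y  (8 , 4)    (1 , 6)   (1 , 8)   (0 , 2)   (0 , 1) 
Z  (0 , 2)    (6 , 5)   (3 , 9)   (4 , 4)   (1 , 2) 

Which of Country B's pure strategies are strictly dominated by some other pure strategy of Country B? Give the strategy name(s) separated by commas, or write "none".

a1: dominated, since a2 does at least as well everywhere (V: 2>-2, W: 3>1, X: 3>0, Y: 6>4, Z: 5>2).
a3 strictly dominates a2 — V: 6>2, W: 8>3, X: 8>3, Y: 8>6, Z: 9>5.
a3 is not dominated — it holds its own against a1 at V (6>-2); a2 at V (6>2); a4 at V (6>1); a5 at V (6>0).
a3 strictly dominates a4 — V: 6>1, W: 8>6, X: 8>1, Y: 8>2, Z: 9>4.
a5: dominated, since a3 does at least as well everywhere (V: 6>0, W: 8>4, X: 8>-3, Y: 8>1, Z: 9>2).

a1, a2, a4, a5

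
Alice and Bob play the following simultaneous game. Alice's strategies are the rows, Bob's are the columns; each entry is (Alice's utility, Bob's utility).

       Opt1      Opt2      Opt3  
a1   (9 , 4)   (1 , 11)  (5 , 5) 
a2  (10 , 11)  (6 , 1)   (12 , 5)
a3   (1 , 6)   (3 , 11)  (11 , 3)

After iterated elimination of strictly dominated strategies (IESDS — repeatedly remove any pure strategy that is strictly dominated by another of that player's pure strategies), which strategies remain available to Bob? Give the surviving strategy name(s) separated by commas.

Alice's strategy a1 is strictly dominated by a2 (Opt1: 10>9, Opt2: 6>1, Opt3: 12>5) and is removed.
For Alice, a2 strictly dominates a3 on the remaining columns (Opt1: 10>1, Opt2: 6>3, Opt3: 12>11); eliminate a3.
For Bob, Opt1 strictly dominates Opt2 on the remaining rows (a2: 11>1); eliminate Opt2.
For Bob, Opt1 strictly dominates Opt3 on the remaining rows (a2: 11>5); eliminate Opt3.
Among the remaining strategies, none is strictly dominated by another pure strategy of the same player, so the elimination stops.
Surviving strategies — Alice: {a2}; Bob: {Opt1}.

Opt1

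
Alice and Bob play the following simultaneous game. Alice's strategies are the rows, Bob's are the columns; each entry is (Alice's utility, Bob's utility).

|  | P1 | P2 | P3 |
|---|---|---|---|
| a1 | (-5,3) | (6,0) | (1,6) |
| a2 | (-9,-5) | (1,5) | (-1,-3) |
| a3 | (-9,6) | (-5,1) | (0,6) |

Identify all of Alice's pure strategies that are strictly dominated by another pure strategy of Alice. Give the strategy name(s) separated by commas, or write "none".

a2, a3

Nothing dominates a1: a2 at P1 (-5>-9); a3 at P1 (-5>-9).
a2: dominated, since a1 does at least as well everywhere (P1: -5>-9, P2: 6>1, P3: 1>-1).
a3: dominated, since a1 does at least as well everywhere (P1: -5>-9, P2: 6>-5, P3: 1>0).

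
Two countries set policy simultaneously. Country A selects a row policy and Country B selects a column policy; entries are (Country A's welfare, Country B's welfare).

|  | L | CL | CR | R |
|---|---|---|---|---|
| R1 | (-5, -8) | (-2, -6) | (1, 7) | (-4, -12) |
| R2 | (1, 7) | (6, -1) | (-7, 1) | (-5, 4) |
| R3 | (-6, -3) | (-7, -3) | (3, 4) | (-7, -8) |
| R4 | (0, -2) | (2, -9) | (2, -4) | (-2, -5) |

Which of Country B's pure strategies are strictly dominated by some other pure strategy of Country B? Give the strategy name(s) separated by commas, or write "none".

CL, R

Nothing dominates L: CL at R2 (7>-1); CR at R2 (7>1); R at R1 (-8>-12).
CL: dominated, since CR does at least as well everywhere (R1: 7>-6, R2: 1>-1, R3: 4>-3, R4: -4>-9).
CR is not dominated — it holds its own against L at R1 (7>-8); CL at R1 (7>-6); R at R1 (7>-12).
R: dominated, since L does at least as well everywhere (R1: -8>-12, R2: 7>4, R3: -3>-8, R4: -2>-5).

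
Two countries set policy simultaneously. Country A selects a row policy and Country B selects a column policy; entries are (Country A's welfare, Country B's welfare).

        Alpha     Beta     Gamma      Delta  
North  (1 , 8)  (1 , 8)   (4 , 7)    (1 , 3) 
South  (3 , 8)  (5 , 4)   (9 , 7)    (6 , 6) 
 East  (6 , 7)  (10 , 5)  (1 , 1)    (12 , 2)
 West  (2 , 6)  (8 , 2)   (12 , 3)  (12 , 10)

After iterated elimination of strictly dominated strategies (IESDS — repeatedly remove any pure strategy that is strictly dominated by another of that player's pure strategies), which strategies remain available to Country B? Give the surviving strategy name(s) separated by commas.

For Country A, South strictly dominates North on the remaining columns (Alpha: 3>1, Beta: 5>1, Gamma: 9>4, Delta: 6>1); eliminate North.
Country B's strategy Beta is strictly dominated by Alpha (South: 8>4, East: 7>5, West: 6>2) and is removed.
Column Gamma is eliminated: Alpha beats it against every remaining row (South: 8>7, East: 7>1, West: 6>3).
Row South is eliminated: East beats it against every remaining column (Alpha: 6>3, Delta: 12>6).
Among the remaining strategies, none is strictly dominated by another pure strategy of the same player, so the elimination stops.
Surviving strategies — Country A: {East, West}; Country B: {Alpha, Delta}.

Alpha, Delta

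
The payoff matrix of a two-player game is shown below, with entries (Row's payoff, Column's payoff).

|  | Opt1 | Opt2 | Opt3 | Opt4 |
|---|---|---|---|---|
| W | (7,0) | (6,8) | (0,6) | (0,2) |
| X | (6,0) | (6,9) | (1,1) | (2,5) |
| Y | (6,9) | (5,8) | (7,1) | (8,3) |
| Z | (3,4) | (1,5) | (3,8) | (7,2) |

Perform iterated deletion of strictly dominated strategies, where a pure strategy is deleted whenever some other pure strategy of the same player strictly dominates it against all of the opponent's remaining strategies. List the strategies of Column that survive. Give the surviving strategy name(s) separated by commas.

Row's strategy Z is strictly dominated by Y (Opt1: 6>3, Opt2: 5>1, Opt3: 7>3, Opt4: 8>7) and is removed.
For Column, Opt2 strictly dominates Opt3 on the remaining rows (W: 8>6, X: 9>1, Y: 8>1); eliminate Opt3.
For Column, Opt2 strictly dominates Opt4 on the remaining rows (W: 8>2, X: 9>5, Y: 8>3); eliminate Opt4.
Row's strategy Y is strictly dominated by W (Opt1: 7>6, Opt2: 6>5) and is removed.
Column's strategy Opt1 is strictly dominated by Opt2 (W: 8>0, X: 9>0) and is removed.
Among the remaining strategies, none is strictly dominated by another pure strategy of the same player, so the elimination stops.
Surviving strategies — Row: {W, X}; Column: {Opt2}.

Opt2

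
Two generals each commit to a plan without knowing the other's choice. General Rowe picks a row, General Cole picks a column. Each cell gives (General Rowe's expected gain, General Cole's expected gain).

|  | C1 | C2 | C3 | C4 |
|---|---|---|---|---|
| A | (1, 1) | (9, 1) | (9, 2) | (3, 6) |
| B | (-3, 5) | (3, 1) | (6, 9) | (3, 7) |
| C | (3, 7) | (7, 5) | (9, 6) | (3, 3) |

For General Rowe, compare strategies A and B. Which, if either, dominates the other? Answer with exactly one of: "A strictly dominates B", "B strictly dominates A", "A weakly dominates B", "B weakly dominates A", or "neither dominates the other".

Compare A to B across each opponent action: C1: 1>-3, C2: 9>3, C3: 9>6, C4: 3=3.
A is at least as good everywhere and strictly better somewhere (tied only at C4), so A weakly but not strictly dominates B.

A weakly dominates B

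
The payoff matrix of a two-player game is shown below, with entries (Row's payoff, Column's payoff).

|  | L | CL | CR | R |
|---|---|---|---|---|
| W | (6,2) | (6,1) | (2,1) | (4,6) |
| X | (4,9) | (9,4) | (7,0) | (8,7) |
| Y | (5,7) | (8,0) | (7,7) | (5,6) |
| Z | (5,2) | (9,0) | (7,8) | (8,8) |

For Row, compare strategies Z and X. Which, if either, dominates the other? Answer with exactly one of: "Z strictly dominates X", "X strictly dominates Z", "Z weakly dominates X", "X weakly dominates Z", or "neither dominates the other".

Z weakly dominates X

Z's payoffs vs X's, by Column's action — L: 5>4, CL: 9=9, CR: 7=7, R: 8=8.
Z is at least as good everywhere and strictly better somewhere (tied only at CL, CR, R), so Z weakly but not strictly dominates X.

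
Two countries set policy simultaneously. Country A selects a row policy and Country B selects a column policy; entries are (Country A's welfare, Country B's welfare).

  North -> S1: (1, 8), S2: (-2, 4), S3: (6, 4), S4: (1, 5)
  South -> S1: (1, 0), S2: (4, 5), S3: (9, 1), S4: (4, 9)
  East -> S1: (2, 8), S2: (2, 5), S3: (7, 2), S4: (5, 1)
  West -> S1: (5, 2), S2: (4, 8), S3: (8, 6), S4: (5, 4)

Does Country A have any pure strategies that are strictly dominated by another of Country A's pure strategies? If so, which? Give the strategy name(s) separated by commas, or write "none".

North

North is strictly dominated by East (S1: 2>1, S2: 2>-2, S3: 7>6, S4: 5>1).
South is not dominated — it holds its own against North at S1 (1=1); East at S2 (4>2); West at S2 (4=4).
East is not dominated — it holds its own against North at S1 (2>1); South at S1 (2>1); West at S4 (5=5).
West is not dominated — it holds its own against North at S1 (5>1); South at S1 (5>1); East at S1 (5>2).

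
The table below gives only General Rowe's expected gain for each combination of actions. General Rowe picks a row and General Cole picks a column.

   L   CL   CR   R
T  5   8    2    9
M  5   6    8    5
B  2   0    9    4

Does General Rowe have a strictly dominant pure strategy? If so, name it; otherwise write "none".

none

T fails to dominate M at L (5=5).
M fails to dominate T at L (5=5).
B fails to dominate T at L (2<5).
No single strategy dominates all the others.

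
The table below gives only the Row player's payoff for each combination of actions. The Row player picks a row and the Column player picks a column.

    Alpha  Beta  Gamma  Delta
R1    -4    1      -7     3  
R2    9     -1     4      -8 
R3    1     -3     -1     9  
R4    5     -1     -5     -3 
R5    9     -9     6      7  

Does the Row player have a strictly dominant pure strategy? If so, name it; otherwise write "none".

none

R1 fails to dominate R2 at Alpha (-4<9).
R2 fails to dominate R1 at Beta (-1<1).
R3 fails to dominate R1 at Beta (-3<1).
R4 fails to dominate R1 at Beta (-1<1).
R5 fails to dominate R1 at Beta (-9<1).
No single strategy dominates all the others.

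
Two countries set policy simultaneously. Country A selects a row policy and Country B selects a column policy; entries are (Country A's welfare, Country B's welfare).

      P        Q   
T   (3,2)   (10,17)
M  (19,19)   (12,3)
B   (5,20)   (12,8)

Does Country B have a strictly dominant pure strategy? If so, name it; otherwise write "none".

none

P fails to dominate Q at T (2<17).
Q fails to dominate P at M (3<19).
No single strategy dominates all the others.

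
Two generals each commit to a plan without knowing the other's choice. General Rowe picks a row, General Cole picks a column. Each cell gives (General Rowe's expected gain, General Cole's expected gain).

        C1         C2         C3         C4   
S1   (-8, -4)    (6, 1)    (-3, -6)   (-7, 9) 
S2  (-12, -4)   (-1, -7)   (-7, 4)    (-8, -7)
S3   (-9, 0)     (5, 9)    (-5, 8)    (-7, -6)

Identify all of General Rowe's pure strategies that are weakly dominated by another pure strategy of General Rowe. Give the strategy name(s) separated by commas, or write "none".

S1: no other strategy beats it everywhere (S2 at C1 (-8>-12); S3 at C1 (-8>-9)).
S1 weakly dominates S2 — C1: -8>-12, C2: 6>-1, C3: -3>-7, C4: -7>-8.
S3 is weakly dominated by S1 (C1: -8>-9, C2: 6>5, C3: -3>-5, C4: -7=-7).

S2, S3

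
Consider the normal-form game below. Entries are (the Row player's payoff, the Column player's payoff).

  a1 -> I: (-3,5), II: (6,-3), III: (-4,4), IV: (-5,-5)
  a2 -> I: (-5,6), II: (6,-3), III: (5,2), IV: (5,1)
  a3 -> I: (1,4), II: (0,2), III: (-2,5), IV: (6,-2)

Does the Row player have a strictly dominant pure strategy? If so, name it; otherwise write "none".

a1 fails to dominate a2 at II (6=6).
a2 fails to dominate a1 at I (-5<-3).
a3 fails to dominate a1 at II (0<6).
No single strategy dominates all the others.

none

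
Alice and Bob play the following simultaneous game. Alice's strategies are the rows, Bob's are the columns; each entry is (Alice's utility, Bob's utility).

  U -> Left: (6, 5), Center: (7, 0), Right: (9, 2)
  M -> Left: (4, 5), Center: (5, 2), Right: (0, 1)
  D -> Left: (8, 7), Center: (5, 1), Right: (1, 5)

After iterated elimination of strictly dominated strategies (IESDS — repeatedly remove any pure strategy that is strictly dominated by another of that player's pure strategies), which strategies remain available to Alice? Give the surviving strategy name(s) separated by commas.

D

Row M is eliminated: U beats it against every remaining column (Left: 6>4, Center: 7>5, Right: 9>0).
Column Center is eliminated: Left beats it against every remaining row (U: 5>0, D: 7>1).
Column Right is eliminated: Left beats it against every remaining row (U: 5>2, D: 7>5).
Row U is eliminated: D beats it against every remaining column (Left: 8>6).
Among the remaining strategies, none is strictly dominated by another pure strategy of the same player, so the elimination stops.
Surviving strategies — Alice: {D}; Bob: {Left}.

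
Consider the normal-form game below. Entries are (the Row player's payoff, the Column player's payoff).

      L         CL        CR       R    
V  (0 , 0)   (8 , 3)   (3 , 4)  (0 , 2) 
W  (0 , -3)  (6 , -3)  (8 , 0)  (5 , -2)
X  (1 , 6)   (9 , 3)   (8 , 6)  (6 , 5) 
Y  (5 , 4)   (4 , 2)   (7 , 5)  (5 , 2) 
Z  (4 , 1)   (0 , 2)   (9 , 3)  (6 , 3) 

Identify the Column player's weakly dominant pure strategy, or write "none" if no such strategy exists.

CR

CR vs L: V: 4>0, W: 0>-3, X: 6=6, Y: 5>4, Z: 3>1.
CR vs CL: V: 4>3, W: 0>-3, X: 6>3, Y: 5>2, Z: 3>2.
CR vs R: V: 4>2, W: 0>-2, X: 6>5, Y: 5>2, Z: 3=3.
CR is at least as good as every other strategy against every opponent action, so it is weakly dominant.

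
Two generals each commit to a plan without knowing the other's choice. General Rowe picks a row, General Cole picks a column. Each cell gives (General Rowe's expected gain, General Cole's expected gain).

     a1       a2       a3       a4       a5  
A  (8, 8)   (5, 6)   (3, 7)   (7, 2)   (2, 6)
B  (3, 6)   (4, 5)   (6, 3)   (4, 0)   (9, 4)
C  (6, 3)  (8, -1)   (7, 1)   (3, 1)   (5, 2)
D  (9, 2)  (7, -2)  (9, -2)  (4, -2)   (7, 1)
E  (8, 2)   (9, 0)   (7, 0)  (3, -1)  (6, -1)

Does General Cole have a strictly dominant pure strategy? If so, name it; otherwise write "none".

a1

a1 vs a2: A: 8>6, B: 6>5, C: 3>-1, D: 2>-2, E: 2>0.
a1 vs a3: A: 8>7, B: 6>3, C: 3>1, D: 2>-2, E: 2>0.
a1 vs a4: A: 8>2, B: 6>0, C: 3>1, D: 2>-2, E: 2>-1.
a1 vs a5: A: 8>6, B: 6>4, C: 3>2, D: 2>1, E: 2>-1.
a1 strictly beats every other strategy against every opponent action, so it is strictly dominant.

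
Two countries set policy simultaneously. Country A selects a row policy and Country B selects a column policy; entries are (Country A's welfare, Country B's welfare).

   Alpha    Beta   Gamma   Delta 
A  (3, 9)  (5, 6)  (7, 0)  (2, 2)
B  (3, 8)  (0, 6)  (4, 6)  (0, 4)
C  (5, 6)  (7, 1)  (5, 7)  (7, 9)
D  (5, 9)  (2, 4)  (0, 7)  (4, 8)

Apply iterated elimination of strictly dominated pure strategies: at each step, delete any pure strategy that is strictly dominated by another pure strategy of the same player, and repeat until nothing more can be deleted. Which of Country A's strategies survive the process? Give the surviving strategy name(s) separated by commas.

For Country A, C strictly dominates B on the remaining columns (Alpha: 5>3, Beta: 7>0, Gamma: 5>4, Delta: 7>0); eliminate B.
For Country B, Alpha strictly dominates Beta on the remaining rows (A: 9>6, C: 6>1, D: 9>4); eliminate Beta.
Column Gamma is eliminated: Delta beats it against every remaining row (A: 2>0, C: 9>7, D: 8>7).
Row A is eliminated: C beats it against every remaining column (Alpha: 5>3, Delta: 7>2).
Among the remaining strategies, none is strictly dominated by another pure strategy of the same player, so the elimination stops.
Surviving strategies — Country A: {C, D}; Country B: {Alpha, Delta}.

C, D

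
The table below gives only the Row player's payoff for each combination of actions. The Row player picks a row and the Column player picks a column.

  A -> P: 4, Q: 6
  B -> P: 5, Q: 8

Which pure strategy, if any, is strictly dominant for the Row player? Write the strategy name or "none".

B

B vs A: P: 5>4, Q: 8>6.
B strictly beats every other strategy against every opponent action, so it is strictly dominant.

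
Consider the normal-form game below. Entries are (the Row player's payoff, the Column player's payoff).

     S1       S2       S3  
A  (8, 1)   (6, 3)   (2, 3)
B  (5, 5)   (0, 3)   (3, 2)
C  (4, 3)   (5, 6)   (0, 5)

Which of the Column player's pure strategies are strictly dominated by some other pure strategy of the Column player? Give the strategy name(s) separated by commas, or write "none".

S1: no other strategy beats it everywhere (S2 at B (5>3); S3 at B (5>2)).
S2 is not dominated — it holds its own against S1 at A (3>1); S3 at A (3=3).
Nothing dominates S3: S1 at A (3>1); S2 at A (3=3).

none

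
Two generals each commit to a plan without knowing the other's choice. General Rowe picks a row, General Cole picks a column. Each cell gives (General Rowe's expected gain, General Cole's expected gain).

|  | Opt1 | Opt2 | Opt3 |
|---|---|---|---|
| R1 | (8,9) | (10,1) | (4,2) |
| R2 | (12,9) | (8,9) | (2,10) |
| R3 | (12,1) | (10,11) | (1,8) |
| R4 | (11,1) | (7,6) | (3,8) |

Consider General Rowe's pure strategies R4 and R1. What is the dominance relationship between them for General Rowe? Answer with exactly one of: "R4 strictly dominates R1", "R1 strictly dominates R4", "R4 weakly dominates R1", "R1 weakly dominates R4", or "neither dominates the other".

neither dominates the other

Compare R4 to R1 across each opponent action: Opt1: 11>8, Opt2: 7<10, Opt3: 3<4.
R4 does better at Opt1 but worse at Opt2, Opt3; neither strategy dominates the other.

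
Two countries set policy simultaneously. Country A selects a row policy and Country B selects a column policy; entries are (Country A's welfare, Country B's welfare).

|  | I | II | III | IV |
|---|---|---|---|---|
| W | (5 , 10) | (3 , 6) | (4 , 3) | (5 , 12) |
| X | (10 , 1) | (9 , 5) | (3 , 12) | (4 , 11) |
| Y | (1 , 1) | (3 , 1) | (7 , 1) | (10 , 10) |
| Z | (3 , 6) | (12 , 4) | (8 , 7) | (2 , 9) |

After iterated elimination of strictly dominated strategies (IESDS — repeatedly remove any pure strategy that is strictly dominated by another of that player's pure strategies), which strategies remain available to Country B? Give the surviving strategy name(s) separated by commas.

IV

Column I is eliminated: IV beats it against every remaining row (W: 12>10, X: 11>1, Y: 10>1, Z: 9>6).
Column II is eliminated: IV beats it against every remaining row (W: 12>6, X: 11>5, Y: 10>1, Z: 9>4).
Row W is eliminated: Y beats it against every remaining column (III: 7>4, IV: 10>5).
Country A's strategy X is strictly dominated by Y (III: 7>3, IV: 10>4) and is removed.
Column III is eliminated: IV beats it against every remaining row (Y: 10>1, Z: 9>7).
Row Z is eliminated: Y beats it against every remaining column (IV: 10>2).
Among the remaining strategies, none is strictly dominated by another pure strategy of the same player, so the elimination stops.
Surviving strategies — Country A: {Y}; Country B: {IV}.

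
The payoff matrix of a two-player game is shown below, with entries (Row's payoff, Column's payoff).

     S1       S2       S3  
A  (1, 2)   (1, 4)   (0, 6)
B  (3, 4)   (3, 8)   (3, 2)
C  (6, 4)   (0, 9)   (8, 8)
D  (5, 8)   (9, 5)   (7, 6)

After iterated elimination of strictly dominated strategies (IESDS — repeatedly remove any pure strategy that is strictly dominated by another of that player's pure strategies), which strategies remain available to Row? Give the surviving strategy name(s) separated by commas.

Row A is eliminated: B beats it against every remaining column (S1: 3>1, S2: 3>1, S3: 3>0).
Row's strategy B is strictly dominated by D (S1: 5>3, S2: 9>3, S3: 7>3) and is removed.
Among the remaining strategies, none is strictly dominated by another pure strategy of the same player, so the elimination stops.
Surviving strategies — Row: {C, D}; Column: {S1, S2, S3}.

C, D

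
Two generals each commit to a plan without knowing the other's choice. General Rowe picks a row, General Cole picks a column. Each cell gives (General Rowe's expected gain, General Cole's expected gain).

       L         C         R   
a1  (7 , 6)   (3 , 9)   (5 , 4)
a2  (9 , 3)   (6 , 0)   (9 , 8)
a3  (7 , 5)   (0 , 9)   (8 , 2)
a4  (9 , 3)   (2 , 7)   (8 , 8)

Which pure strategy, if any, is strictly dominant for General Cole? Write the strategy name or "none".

L fails to dominate C at a1 (6<9).
C fails to dominate L at a2 (0<3).
R fails to dominate L at a1 (4<6).
No single strategy dominates all the others.

none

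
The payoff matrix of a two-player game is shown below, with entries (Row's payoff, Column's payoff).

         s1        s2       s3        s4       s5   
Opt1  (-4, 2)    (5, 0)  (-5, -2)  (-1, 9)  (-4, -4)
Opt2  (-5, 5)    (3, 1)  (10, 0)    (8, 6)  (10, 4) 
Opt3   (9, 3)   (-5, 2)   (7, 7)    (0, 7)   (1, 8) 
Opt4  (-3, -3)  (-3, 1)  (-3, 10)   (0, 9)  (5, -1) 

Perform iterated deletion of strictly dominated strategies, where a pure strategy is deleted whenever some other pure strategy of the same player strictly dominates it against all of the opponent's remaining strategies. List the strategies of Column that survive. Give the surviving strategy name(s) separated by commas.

Column s1 is eliminated: s4 beats it against every remaining row (Opt1: 9>2, Opt2: 6>5, Opt3: 7>3, Opt4: 9>-3).
Row's strategy Opt3 is strictly dominated by Opt2 (s2: 3>-5, s3: 10>7, s4: 8>0, s5: 10>1) and is removed.
For Row, Opt2 strictly dominates Opt4 on the remaining columns (s2: 3>-3, s3: 10>-3, s4: 8>0, s5: 10>5); eliminate Opt4.
Column's strategy s2 is strictly dominated by s4 (Opt1: 9>0, Opt2: 6>1) and is removed.
Row's strategy Opt1 is strictly dominated by Opt2 (s3: 10>-5, s4: 8>-1, s5: 10>-4) and is removed.
Column s3 is eliminated: s4 beats it against every remaining row (Opt2: 6>0).
Column's strategy s5 is strictly dominated by s4 (Opt2: 6>4) and is removed.
Among the remaining strategies, none is strictly dominated by another pure strategy of the same player, so the elimination stops.
Surviving strategies — Row: {Opt2}; Column: {s4}.

s4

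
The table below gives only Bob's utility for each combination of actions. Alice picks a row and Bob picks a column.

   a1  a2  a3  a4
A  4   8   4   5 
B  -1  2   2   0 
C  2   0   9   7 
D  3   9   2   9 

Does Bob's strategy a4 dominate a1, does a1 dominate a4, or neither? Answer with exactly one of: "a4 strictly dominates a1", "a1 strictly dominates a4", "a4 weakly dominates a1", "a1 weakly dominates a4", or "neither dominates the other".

a4 strictly dominates a1

Compare a4 to a1 across each choice by Alice: A: 5>4, B: 0>-1, C: 7>2, D: 9>3.
a4 gives a strictly higher payoff against each choice by Alice, so a4 strictly dominates a1.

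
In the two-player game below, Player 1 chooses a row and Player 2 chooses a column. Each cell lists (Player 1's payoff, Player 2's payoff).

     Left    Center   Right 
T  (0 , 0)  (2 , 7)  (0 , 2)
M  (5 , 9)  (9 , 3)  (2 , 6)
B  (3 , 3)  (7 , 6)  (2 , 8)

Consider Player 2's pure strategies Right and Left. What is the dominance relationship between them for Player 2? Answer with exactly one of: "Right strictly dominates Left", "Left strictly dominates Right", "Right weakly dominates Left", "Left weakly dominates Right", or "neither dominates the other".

neither dominates the other

Compare Right to Left across each choice by Player 1: T: 2>0, M: 6<9, B: 8>3.
Right does better at T, B but worse at M; neither strategy dominates the other.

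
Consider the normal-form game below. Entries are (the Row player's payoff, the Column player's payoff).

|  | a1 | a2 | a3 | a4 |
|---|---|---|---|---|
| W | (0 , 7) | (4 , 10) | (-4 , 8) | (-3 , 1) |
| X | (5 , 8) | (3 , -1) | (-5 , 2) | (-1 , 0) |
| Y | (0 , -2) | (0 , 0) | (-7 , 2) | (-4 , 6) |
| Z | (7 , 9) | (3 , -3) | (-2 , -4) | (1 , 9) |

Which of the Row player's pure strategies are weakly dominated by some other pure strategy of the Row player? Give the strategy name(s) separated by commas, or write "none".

Nothing dominates W: X at a2 (4>3); Y at a2 (4>0); Z at a2 (4>3).
X: dominated, since Z does at least as well everywhere (a1: 7>5, a2: 3=3, a3: -2>-5, a4: 1>-1).
W weakly dominates Y — a1: 0=0, a2: 4>0, a3: -4>-7, a4: -3>-4.
Z is not dominated — it holds its own against W at a1 (7>0); X at a1 (7>5); Y at a1 (7>0).

X, Y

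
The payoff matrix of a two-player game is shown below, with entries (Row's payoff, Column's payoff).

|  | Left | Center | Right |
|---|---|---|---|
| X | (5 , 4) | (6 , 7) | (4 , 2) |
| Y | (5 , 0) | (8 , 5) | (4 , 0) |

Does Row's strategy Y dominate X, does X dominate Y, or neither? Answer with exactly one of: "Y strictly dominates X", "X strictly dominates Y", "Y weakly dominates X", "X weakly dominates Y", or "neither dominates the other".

Y weakly dominates X

Y's payoffs vs X's, by Column's action — Left: 5=5, Center: 8>6, Right: 4=4.
Y is at least as good everywhere and strictly better somewhere (tied only at Left, Right), so Y weakly but not strictly dominates X.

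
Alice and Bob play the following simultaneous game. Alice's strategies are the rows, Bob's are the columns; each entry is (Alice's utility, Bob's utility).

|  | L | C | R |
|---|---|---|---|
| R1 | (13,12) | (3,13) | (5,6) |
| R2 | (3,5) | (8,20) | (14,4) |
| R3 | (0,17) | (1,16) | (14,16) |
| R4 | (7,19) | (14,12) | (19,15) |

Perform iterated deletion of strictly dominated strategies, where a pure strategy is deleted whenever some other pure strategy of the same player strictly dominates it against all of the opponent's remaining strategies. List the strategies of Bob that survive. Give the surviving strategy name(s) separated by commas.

Row R2 is eliminated: R4 beats it against every remaining column (L: 7>3, C: 14>8, R: 19>14).
Alice's strategy R3 is strictly dominated by R4 (L: 7>0, C: 14>1, R: 19>14) and is removed.
Column R is eliminated: L beats it against every remaining row (R1: 12>6, R4: 19>15).
Among the remaining strategies, none is strictly dominated by another pure strategy of the same player, so the elimination stops.
Surviving strategies — Alice: {R1, R4}; Bob: {L, C}.

L, C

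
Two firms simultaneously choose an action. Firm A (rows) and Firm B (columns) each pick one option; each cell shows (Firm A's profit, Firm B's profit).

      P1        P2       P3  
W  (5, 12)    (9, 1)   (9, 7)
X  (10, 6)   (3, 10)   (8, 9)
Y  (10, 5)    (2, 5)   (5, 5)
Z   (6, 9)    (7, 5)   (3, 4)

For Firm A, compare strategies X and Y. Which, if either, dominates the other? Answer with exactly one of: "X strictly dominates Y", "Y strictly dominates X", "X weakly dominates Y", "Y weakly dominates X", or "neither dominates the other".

X weakly dominates Y

X's payoffs vs Y's, by Firm B's action — P1: 10=10, P2: 3>2, P3: 8>5.
X is at least as good everywhere and strictly better somewhere (tied only at P1), so X weakly but not strictly dominates Y.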